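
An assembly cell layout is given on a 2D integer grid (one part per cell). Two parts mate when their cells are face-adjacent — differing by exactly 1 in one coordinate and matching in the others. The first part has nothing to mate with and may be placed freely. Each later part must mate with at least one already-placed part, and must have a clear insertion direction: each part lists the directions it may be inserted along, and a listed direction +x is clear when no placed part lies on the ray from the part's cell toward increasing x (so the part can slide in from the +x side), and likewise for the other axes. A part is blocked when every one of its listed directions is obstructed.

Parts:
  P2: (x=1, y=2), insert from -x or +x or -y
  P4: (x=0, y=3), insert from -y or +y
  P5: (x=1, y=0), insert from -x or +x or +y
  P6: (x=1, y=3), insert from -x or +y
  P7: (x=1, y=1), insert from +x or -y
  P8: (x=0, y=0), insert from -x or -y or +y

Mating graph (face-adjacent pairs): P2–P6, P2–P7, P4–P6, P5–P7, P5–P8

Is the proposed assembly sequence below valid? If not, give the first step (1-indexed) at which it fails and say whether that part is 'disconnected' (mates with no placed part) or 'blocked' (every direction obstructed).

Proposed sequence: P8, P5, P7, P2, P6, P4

Valid

1. P8@(0, 0) [-x clear] — {P8}
2. P5@(1, 0) [+x clear] — {P5, P8}
3. P7@(1, 1) [+x clear] — {P5, P7, P8}
4. P2@(1, 2) [-x clear] — {P2, P5, P7, P8}
5. P6@(1, 3) [-x clear] — {P2, P5, P6, P7, P8}
6. P4@(0, 3) [+y clear] — {P2, P4, P5, P6, P7, P8}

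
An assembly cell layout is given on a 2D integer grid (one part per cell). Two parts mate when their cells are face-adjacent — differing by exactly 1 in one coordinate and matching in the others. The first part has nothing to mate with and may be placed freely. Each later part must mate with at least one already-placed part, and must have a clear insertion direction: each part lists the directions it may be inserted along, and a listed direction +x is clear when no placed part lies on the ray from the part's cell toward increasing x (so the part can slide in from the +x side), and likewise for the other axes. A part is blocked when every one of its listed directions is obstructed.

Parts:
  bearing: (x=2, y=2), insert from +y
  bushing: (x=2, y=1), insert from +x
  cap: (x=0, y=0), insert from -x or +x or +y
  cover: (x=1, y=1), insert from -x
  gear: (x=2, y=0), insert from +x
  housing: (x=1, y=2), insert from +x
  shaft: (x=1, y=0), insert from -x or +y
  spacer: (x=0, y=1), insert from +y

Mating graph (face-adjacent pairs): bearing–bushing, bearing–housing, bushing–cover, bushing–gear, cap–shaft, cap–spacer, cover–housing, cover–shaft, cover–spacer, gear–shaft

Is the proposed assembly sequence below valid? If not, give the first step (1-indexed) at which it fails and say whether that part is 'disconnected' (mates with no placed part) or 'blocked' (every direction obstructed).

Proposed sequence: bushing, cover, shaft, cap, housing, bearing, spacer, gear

1. bushing@(2, 1) [+x clear] — {bushing}
2. cover@(1, 1) [-x clear] — {bushing, cover}
3. shaft@(1, 0) [-x clear] — {bushing, cover, shaft}
4. cap@(0, 0) [-x clear] — {bushing, cap, cover, shaft}
5. housing@(1, 2) [+x clear] — {bushing, cap, cover, housing, shaft}
6. bearing@(2, 2) [+y clear] — {bearing, bushing, cap, cover, housing, shaft}
7. spacer@(0, 1) [+y clear] — {bearing, bushing, cap, cover, housing, shaft, spacer}
8. gear@(2, 0) [+x clear] — {bearing, bushing, cap, cover, gear, housing, shaft, spacer}

Valid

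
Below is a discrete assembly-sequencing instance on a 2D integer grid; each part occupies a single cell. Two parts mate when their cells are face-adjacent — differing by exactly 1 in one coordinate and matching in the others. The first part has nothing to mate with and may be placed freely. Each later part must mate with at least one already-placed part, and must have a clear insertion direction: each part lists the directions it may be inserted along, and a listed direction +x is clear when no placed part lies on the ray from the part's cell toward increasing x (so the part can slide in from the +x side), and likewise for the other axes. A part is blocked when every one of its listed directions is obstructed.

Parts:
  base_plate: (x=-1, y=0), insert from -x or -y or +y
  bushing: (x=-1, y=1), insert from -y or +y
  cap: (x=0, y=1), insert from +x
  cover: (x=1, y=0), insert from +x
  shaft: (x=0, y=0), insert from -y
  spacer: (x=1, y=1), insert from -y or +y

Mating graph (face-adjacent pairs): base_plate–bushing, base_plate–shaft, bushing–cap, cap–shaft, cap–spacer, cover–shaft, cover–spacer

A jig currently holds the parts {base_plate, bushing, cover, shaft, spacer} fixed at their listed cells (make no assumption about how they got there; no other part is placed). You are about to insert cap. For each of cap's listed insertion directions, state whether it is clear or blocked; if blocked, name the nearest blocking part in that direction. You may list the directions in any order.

+x: nearest on ray is spacer@(1, 1) ⇒ blocked

+x: blocked by spacer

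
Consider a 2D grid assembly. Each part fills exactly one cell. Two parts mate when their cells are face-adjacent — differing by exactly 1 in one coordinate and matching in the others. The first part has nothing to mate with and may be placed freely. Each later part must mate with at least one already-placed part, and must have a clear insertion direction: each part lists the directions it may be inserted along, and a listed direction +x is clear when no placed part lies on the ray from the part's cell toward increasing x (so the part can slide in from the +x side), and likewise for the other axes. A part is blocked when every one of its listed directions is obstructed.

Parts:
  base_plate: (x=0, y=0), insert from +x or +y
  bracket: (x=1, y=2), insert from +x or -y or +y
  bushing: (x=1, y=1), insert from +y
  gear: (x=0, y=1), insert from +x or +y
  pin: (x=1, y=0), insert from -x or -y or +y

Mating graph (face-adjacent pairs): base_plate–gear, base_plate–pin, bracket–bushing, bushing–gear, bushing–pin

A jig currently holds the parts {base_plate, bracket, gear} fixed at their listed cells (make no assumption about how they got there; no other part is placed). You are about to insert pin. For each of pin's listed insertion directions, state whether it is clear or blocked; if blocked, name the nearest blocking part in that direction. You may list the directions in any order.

+y: blocked by bracket; -x: blocked by base_plate; -y: clear

-x: nearest on ray is base_plate@(0, 0) ⇒ blocked
-y: ray from pin(1, 0) has no placed part ⇒ clear
+y: nearest on ray is bracket@(1, 2) ⇒ blocked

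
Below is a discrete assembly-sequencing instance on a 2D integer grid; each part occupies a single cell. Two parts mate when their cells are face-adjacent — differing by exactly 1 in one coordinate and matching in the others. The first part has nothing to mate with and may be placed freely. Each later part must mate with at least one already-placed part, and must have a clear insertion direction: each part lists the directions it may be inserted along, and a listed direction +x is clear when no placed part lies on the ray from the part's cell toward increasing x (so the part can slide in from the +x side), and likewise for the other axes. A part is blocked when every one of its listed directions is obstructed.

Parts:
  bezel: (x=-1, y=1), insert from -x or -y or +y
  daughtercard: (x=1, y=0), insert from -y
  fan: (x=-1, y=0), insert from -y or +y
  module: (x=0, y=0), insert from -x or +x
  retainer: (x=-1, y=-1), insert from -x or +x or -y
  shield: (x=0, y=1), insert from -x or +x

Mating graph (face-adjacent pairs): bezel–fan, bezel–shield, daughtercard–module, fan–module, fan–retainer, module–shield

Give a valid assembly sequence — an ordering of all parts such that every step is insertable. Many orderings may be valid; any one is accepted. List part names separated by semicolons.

1. module@(0, 0) [-x clear] — {module}
2. shield@(0, 1) [-x clear] — {module, shield}
3. daughtercard@(1, 0) [-y clear] — {daughtercard, module, shield}
4. fan@(-1, 0) [-y clear] — {daughtercard, fan, module, shield}
5. retainer@(-1, -1) [-x clear] — {daughtercard, fan, module, retainer, shield}
6. bezel@(-1, 1) [-x clear] — {bezel, daughtercard, fan, module, retainer, shield}

module; shield; daughtercard; fan; retainer; bezel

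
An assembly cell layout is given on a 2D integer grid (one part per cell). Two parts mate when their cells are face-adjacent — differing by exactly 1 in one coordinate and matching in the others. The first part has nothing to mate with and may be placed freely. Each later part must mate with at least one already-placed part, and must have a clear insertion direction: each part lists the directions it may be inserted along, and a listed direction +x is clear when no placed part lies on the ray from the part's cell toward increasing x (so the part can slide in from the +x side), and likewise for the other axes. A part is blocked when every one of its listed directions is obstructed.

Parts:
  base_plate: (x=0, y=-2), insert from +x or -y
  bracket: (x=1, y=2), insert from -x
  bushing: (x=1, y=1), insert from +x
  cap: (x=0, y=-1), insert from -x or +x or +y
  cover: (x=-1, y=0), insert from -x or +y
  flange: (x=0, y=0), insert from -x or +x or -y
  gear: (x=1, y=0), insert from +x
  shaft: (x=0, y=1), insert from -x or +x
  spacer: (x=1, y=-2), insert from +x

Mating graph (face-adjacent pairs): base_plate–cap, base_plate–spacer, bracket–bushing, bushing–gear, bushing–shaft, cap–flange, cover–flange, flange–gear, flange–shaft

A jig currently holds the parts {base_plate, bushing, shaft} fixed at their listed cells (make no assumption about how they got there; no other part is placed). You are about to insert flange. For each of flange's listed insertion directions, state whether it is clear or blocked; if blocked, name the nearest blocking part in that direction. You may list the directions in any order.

-x: ray from flange(0, 0) has no placed part ⇒ clear
+x: ray from flange(0, 0) has no placed part ⇒ clear
-y: nearest on ray is base_plate@(0, -2) ⇒ blocked

+x: clear; -x: clear; -y: blocked by base_plate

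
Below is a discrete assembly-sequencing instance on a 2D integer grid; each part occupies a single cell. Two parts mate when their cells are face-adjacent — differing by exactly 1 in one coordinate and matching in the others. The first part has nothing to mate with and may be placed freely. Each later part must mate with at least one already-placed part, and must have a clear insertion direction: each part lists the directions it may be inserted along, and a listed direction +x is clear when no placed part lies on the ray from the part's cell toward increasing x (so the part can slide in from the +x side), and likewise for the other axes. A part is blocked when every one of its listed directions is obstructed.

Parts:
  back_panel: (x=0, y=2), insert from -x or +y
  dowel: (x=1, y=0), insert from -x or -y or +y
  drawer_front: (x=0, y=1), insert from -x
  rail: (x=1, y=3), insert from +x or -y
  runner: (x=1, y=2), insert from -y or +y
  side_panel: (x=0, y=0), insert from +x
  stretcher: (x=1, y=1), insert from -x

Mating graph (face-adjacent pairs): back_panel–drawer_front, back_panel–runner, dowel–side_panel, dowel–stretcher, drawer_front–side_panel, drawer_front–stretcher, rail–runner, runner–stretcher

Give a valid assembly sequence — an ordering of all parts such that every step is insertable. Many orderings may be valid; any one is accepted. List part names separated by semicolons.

back_panel; runner; rail; stretcher; drawer_front; side_panel; dowel

1. back_panel@(0, 2) [-x clear] — {back_panel}
2. runner@(1, 2) [-y clear] — {back_panel, runner}
3. rail@(1, 3) [+x clear] — {back_panel, rail, runner}
4. stretcher@(1, 1) [-x clear] — {back_panel, rail, runner, stretcher}
5. drawer_front@(0, 1) [-x clear] — {back_panel, drawer_front, rail, runner, stretcher}
6. side_panel@(0, 0) [+x clear] — {back_panel, drawer_front, rail, runner, side_panel, stretcher}
7. dowel@(1, 0) [-y clear] — {back_panel, dowel, drawer_front, rail, runner, side_panel, stretcher}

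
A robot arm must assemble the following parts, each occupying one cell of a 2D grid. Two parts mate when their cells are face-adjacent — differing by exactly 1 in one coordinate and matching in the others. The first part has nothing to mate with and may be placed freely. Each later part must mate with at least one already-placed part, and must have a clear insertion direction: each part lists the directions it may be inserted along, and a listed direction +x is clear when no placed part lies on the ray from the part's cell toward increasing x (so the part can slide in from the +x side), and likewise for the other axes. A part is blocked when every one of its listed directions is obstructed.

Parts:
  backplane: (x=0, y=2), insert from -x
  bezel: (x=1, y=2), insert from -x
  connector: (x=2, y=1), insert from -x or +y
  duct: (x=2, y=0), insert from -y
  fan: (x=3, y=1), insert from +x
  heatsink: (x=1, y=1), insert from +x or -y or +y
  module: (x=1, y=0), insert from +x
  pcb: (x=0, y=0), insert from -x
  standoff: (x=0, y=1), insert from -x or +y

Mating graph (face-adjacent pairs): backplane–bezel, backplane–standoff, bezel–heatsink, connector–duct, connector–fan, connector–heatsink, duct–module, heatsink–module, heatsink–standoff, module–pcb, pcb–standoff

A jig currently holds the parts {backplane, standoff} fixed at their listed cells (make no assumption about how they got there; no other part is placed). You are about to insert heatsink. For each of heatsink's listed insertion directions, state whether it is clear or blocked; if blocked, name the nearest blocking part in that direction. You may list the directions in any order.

+x: ray from heatsink(1, 1) has no placed part ⇒ clear
-y: ray from heatsink(1, 1) has no placed part ⇒ clear
+y: ray from heatsink(1, 1) has no placed part ⇒ clear

+x: clear; +y: clear; -y: clear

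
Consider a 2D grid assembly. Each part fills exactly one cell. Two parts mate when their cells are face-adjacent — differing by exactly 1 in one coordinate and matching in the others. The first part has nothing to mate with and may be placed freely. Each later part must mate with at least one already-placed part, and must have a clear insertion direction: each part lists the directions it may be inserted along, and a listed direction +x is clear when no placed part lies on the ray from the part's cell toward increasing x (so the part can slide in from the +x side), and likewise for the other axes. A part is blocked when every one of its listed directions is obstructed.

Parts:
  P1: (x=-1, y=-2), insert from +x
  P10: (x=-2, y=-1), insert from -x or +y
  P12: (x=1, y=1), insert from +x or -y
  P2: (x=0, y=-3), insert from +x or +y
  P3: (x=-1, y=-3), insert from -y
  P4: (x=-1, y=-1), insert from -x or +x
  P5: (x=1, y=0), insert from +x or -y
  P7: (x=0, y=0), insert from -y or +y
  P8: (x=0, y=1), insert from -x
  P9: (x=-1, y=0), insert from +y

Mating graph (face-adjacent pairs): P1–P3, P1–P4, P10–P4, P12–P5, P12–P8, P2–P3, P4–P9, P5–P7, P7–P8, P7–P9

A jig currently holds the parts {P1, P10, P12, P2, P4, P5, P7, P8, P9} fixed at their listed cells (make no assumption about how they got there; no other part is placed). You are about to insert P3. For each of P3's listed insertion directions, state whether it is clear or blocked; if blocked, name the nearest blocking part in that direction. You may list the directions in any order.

-y: ray from P3(-1, -3) has no placed part ⇒ clear

-y: clear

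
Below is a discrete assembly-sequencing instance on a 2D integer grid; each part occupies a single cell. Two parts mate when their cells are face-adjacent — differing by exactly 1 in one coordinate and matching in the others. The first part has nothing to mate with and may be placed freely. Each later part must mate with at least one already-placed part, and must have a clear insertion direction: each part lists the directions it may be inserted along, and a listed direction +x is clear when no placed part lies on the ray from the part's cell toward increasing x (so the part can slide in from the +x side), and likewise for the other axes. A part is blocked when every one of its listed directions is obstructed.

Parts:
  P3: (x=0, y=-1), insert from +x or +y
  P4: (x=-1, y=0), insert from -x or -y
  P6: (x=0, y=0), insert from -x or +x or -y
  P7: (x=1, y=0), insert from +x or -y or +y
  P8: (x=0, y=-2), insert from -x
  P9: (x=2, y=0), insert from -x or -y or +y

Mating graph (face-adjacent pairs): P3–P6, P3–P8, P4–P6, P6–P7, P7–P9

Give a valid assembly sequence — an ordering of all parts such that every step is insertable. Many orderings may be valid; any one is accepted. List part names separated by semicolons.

P3; P6; P7; P4; P9; P8

1. P3@(0, -1) [+x clear] — {P3}
2. P6@(0, 0) [-x clear] — {P3, P6}
3. P7@(1, 0) [+x clear] — {P3, P6, P7}
4. P4@(-1, 0) [-x clear] — {P3, P4, P6, P7}
5. P9@(2, 0) [-y clear] — {P3, P4, P6, P7, P9}
6. P8@(0, -2) [-x clear] — {P3, P4, P6, P7, P8, P9}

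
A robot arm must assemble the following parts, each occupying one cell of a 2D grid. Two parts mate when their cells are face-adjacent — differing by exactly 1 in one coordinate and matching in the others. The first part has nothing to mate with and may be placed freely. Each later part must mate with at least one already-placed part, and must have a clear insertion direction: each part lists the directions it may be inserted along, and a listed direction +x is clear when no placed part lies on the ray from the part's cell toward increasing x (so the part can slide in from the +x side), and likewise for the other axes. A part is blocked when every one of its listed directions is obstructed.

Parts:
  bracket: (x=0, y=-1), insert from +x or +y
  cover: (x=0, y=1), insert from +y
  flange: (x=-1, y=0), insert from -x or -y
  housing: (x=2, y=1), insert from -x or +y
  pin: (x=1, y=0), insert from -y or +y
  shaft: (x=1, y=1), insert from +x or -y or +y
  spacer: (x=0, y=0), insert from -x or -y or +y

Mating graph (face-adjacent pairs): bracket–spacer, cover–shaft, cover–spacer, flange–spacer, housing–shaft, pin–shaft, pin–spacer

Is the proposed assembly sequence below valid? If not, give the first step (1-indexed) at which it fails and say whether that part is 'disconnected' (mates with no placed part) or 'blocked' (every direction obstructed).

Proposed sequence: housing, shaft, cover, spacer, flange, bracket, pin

1. housing@(2, 1) [-x clear] — {housing}
2. shaft@(1, 1) [-y clear] — {housing, shaft}
3. cover@(0, 1) [+y clear] — {cover, housing, shaft}
4. spacer@(0, 0) [-x clear] — {cover, housing, shaft, spacer}
5. flange@(-1, 0) [-x clear] — {cover, flange, housing, shaft, spacer}
6. bracket@(0, -1) [+x clear] — {bracket, cover, flange, housing, shaft, spacer}
7. pin@(1, 0) [-y clear] — {bracket, cover, flange, housing, pin, shaft, spacer}

Valid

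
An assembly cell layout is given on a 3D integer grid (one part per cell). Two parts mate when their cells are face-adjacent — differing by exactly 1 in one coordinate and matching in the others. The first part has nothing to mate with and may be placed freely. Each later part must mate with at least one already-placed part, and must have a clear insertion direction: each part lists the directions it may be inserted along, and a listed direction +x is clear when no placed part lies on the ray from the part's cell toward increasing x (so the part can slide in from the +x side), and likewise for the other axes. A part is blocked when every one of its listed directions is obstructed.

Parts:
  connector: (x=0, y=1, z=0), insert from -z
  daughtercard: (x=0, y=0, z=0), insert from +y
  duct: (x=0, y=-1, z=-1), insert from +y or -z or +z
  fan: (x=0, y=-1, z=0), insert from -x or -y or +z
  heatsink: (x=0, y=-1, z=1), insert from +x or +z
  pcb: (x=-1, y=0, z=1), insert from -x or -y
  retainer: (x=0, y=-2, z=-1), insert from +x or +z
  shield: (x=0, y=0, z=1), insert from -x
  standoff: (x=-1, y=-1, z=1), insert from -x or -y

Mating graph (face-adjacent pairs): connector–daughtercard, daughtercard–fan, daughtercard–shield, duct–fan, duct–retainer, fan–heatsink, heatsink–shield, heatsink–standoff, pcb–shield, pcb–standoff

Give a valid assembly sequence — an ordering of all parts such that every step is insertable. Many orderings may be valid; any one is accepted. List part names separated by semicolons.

1. heatsink@(0, -1, 1) [+x clear] — {heatsink}
2. fan@(0, -1, 0) [-x clear] — {fan, heatsink}
3. shield@(0, 0, 1) [-x clear] — {fan, heatsink, shield}
4. pcb@(-1, 0, 1) [-x clear] — {fan, heatsink, pcb, shield}
5. daughtercard@(0, 0, 0) [+y clear] — {daughtercard, fan, heatsink, pcb, shield}
6. standoff@(-1, -1, 1) [-x clear] — {daughtercard, fan, heatsink, pcb, shield, standoff}
7. connector@(0, 1, 0) [-z clear] — {connector, daughtercard, fan, heatsink, pcb, shield, standoff}
8. duct@(0, -1, -1) [+y clear] — {connector, daughtercard, duct, fan, heatsink, pcb, shield, standoff}
9. retainer@(0, -2, -1) [+x clear] — {connector, daughtercard, duct, fan, heatsink, pcb, retainer, shield, standoff}

heatsink; fan; shield; pcb; daughtercard; standoff; connector; duct; retainer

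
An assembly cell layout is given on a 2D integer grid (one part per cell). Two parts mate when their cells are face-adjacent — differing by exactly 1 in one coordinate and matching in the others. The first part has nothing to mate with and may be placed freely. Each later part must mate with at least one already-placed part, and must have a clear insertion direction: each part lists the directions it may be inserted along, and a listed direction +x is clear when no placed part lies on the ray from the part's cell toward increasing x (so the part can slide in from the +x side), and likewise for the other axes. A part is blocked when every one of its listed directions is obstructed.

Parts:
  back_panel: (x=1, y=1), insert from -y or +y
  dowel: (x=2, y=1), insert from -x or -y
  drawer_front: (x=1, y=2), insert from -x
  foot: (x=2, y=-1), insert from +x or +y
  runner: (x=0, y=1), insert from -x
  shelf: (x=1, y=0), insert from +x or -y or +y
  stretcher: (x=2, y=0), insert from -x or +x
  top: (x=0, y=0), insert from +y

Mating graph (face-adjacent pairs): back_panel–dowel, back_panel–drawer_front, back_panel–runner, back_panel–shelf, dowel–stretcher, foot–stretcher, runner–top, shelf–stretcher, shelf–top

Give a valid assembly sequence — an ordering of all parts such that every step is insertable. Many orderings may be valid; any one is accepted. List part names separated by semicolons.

1. shelf@(1, 0) [+x clear] — {shelf}
2. stretcher@(2, 0) [+x clear] — {shelf, stretcher}
3. foot@(2, -1) [+x clear] — {foot, shelf, stretcher}
4. dowel@(2, 1) [-x clear] — {dowel, foot, shelf, stretcher}
5. back_panel@(1, 1) [+y clear] — {back_panel, dowel, foot, shelf, stretcher}
6. drawer_front@(1, 2) [-x clear] — {back_panel, dowel, drawer_front, foot, shelf, stretcher}
7. top@(0, 0) [+y clear] — {back_panel, dowel, drawer_front, foot, shelf, stretcher, top}
8. runner@(0, 1) [-x clear] — {back_panel, dowel, drawer_front, foot, runner, shelf, stretcher, top}

shelf; stretcher; foot; dowel; back_panel; drawer_front; top; runner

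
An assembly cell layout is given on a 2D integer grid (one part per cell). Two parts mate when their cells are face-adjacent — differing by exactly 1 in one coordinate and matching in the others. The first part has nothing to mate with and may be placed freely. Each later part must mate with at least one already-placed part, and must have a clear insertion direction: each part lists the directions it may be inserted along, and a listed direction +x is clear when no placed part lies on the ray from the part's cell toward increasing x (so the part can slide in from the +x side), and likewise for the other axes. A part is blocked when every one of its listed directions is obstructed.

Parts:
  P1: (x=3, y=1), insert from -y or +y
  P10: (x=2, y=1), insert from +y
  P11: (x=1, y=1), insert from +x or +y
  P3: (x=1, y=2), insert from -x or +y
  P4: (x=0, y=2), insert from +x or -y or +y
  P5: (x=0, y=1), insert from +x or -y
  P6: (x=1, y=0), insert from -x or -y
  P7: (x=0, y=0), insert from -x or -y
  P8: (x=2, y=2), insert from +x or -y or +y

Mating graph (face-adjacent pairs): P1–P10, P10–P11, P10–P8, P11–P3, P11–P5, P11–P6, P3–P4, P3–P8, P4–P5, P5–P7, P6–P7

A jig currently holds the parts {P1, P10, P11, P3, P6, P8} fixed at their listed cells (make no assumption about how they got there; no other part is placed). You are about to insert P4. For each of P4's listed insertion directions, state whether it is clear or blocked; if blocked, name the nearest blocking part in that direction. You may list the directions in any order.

+x: nearest on ray is P3@(1, 2) ⇒ blocked
-y: ray from P4(0, 2) has no placed part ⇒ clear
+y: ray from P4(0, 2) has no placed part ⇒ clear

+x: blocked by P3; +y: clear; -y: clear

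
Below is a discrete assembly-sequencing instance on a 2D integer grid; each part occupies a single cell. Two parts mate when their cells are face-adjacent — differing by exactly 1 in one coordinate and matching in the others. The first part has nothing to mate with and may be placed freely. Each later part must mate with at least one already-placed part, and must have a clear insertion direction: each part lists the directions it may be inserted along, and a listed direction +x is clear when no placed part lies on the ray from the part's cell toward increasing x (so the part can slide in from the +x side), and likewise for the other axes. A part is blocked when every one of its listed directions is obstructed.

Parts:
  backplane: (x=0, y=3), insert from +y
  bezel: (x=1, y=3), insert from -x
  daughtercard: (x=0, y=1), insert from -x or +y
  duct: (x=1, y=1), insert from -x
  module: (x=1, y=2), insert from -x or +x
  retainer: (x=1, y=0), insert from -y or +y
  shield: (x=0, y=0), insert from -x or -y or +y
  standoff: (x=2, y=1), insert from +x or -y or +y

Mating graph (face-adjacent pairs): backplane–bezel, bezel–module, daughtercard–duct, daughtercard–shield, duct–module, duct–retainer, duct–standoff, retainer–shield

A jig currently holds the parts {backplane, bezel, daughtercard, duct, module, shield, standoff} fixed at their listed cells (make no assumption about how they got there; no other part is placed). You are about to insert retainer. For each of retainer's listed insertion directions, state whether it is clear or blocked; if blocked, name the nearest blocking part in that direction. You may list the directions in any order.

-y: ray from retainer(1, 0) has no placed part ⇒ clear
+y: nearest on ray is duct@(1, 1) ⇒ blocked

+y: blocked by duct; -y: clear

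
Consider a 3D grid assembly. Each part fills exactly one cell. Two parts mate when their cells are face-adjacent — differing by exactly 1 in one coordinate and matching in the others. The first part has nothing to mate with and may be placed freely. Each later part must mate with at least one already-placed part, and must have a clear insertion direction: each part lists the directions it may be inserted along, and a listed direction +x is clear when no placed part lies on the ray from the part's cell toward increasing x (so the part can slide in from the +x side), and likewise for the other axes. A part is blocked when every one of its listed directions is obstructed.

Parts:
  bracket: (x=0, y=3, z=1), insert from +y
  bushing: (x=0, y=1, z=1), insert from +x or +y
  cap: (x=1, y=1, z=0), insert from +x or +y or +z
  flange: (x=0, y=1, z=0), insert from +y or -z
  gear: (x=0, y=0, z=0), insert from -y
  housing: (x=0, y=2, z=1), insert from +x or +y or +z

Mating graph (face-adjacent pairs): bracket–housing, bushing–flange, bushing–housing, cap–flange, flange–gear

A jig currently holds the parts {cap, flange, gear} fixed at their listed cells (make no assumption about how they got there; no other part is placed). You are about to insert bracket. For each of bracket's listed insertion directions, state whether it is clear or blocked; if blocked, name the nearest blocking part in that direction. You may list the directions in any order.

+y: ray from bracket(0, 3, 1) has no placed part ⇒ clear

+y: clear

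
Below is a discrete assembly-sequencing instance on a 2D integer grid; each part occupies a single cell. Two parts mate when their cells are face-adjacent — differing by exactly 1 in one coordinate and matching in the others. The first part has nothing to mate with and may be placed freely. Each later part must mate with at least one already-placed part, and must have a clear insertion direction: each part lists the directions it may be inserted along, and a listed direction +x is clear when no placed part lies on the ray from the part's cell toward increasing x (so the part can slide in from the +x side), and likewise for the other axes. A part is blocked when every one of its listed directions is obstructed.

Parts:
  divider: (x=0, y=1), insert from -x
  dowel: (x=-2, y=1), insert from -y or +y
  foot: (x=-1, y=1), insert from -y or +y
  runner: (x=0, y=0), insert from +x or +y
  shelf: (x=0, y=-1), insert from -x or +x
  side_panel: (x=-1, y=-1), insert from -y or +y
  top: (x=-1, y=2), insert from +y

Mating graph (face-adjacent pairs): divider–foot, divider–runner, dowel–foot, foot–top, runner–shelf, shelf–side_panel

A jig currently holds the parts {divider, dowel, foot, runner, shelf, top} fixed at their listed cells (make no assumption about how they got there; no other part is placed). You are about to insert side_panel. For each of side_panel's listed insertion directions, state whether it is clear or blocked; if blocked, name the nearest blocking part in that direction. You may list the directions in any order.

+y: blocked by foot; -y: clear

-y: ray from side_panel(-1, -1) has no placed part ⇒ clear
+y: nearest on ray is foot@(-1, 1) ⇒ blocked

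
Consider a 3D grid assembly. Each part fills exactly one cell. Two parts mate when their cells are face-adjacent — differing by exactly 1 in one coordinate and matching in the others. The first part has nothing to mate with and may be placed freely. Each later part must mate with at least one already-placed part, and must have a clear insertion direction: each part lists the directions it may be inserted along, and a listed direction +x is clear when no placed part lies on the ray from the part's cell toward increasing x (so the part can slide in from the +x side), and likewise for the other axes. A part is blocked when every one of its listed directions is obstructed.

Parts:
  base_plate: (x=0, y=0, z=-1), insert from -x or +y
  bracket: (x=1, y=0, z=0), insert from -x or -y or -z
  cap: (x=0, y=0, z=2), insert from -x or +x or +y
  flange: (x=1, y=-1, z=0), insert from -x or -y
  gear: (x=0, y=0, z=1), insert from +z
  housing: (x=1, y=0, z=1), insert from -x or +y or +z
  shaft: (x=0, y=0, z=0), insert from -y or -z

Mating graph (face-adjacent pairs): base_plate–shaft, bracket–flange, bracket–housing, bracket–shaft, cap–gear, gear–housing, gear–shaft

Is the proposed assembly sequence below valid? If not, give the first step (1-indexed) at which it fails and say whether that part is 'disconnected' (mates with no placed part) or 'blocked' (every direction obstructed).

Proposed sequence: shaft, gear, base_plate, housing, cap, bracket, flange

1. shaft@(0, 0, 0) [-y clear] — {shaft}
2. gear@(0, 0, 1) [+z clear] — {gear, shaft}
3. base_plate@(0, 0, -1) [-x clear] — {base_plate, gear, shaft}
4. housing@(1, 0, 1) [+y clear] — {base_plate, gear, housing, shaft}
5. cap@(0, 0, 2) [-x clear] — {base_plate, cap, gear, housing, shaft}
6. bracket@(1, 0, 0) [-y clear] — {base_plate, bracket, cap, gear, housing, shaft}
7. flange@(1, -1, 0) [-x clear] — {base_plate, bracket, cap, flange, gear, housing, shaft}

Valid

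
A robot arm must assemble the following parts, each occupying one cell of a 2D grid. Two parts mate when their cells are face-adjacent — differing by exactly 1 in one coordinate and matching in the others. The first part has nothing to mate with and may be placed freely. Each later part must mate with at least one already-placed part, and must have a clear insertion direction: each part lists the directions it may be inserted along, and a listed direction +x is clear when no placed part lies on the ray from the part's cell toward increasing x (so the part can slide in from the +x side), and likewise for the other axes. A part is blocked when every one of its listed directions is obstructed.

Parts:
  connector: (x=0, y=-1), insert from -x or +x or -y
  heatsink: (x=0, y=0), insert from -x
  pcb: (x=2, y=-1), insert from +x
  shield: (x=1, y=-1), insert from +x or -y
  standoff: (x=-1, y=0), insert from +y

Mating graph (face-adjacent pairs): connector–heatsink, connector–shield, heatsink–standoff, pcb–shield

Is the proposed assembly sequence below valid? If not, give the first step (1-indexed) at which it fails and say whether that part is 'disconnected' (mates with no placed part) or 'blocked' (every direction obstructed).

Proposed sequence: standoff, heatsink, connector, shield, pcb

Invalid at step 2 (blocked)

1. standoff@(-1, 0) [+y clear] — {standoff}
2. heatsink@(0, 0) — -x all obstructed ⇒ blocked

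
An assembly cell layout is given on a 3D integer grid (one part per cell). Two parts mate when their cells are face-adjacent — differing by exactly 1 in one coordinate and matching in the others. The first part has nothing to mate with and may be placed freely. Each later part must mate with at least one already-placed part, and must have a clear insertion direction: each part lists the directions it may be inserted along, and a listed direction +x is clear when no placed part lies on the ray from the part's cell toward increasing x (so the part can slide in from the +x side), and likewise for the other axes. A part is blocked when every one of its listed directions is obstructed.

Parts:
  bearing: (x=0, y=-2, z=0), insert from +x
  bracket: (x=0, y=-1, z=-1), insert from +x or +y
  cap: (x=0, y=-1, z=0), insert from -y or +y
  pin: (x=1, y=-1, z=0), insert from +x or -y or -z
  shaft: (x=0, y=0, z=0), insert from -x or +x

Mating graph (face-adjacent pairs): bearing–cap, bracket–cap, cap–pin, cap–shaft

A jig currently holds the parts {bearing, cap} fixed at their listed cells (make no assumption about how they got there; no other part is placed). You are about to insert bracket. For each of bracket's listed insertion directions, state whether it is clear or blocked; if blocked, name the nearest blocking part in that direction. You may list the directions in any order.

+x: clear; +y: clear

+x: ray from bracket(0, -1, -1) has no placed part ⇒ clear
+y: ray from bracket(0, -1, -1) has no placed part ⇒ clear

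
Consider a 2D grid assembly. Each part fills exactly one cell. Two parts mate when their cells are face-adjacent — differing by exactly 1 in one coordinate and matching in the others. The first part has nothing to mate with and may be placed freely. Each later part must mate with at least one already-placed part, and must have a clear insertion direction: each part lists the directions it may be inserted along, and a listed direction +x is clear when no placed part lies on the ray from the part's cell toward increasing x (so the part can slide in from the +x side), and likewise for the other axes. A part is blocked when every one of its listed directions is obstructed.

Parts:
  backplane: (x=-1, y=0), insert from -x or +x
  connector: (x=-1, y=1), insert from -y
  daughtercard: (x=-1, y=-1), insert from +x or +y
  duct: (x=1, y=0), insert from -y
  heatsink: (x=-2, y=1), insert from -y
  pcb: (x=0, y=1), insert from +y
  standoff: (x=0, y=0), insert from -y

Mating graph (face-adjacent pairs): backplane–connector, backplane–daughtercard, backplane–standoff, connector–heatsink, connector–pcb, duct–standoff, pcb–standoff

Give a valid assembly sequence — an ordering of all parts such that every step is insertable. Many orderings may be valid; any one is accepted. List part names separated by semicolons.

1. connector@(-1, 1) [-y clear] — {connector}
2. pcb@(0, 1) [+y clear] — {connector, pcb}
3. backplane@(-1, 0) [-x clear] — {backplane, connector, pcb}
4. daughtercard@(-1, -1) [+x clear] — {backplane, connector, daughtercard, pcb}
5. heatsink@(-2, 1) [-y clear] — {backplane, connector, daughtercard, heatsink, pcb}
6. standoff@(0, 0) [-y clear] — {backplane, connector, daughtercard, heatsink, pcb, standoff}
7. duct@(1, 0) [-y clear] — {backplane, connector, daughtercard, duct, heatsink, pcb, standoff}

connector; pcb; backplane; daughtercard; heatsink; standoff; duct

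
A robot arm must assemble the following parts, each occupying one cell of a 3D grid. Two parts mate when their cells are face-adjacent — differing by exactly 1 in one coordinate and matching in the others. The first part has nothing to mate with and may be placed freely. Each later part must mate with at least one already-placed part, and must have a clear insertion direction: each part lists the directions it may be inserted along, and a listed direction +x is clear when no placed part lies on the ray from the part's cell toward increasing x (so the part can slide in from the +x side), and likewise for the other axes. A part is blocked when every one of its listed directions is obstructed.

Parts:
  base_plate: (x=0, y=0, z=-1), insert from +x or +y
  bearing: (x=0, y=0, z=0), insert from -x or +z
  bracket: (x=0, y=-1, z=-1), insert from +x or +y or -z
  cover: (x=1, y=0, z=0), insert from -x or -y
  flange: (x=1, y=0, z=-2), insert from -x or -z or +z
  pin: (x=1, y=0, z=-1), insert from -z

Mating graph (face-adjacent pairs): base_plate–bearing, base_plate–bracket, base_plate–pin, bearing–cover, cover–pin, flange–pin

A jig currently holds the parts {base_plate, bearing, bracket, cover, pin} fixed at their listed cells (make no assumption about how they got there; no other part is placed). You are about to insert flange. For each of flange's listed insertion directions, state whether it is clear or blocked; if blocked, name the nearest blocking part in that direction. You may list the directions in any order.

+z: blocked by pin; -x: clear; -z: clear

-x: ray from flange(1, 0, -2) has no placed part ⇒ clear
-z: ray from flange(1, 0, -2) has no placed part ⇒ clear
+z: nearest on ray is pin@(1, 0, -1) ⇒ blocked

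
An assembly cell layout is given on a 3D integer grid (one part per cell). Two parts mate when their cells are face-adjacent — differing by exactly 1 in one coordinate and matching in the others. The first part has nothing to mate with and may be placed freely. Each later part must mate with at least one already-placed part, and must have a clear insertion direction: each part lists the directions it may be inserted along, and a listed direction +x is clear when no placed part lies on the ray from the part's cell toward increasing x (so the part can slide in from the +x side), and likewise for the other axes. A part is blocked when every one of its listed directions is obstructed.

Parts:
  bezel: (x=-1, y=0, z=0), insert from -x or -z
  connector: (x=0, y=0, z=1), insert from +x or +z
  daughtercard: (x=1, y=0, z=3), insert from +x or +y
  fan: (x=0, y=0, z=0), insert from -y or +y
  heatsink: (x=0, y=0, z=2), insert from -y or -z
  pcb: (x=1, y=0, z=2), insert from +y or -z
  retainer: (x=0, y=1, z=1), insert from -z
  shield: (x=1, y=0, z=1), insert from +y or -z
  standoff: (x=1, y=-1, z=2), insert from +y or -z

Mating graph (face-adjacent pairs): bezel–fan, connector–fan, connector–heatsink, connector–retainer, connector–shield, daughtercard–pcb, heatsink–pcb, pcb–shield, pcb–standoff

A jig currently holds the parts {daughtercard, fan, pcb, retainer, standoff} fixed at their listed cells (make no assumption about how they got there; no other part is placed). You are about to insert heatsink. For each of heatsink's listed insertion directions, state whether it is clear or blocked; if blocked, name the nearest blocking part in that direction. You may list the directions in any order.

-y: ray from heatsink(0, 0, 2) has no placed part ⇒ clear
-z: nearest on ray is fan@(0, 0, 0) ⇒ blocked

-y: clear; -z: blocked by fan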